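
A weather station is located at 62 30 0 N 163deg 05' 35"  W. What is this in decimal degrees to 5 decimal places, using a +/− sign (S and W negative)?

φ: 30′ + 0″ = 30.00000′; 62 + 30.00000/60 = 62.500000
N → positive
λ: 163° + 5/60 + 35/3600 = 163 + 0.083333 + 0.009722 = 163.093056
hemisphere W, so the sign is −

62.50000, -163.09306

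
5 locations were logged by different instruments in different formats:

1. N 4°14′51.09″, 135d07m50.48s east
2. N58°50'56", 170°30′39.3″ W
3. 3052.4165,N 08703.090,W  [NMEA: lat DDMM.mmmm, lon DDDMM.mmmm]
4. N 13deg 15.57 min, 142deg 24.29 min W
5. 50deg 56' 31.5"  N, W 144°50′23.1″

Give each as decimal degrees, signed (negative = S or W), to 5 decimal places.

Point 1:
  φ: 4° + 14/60 + 51.09/3600 = 4 + 0.233333 + 0.014192 = 4.247525
  N ⇒ keep positive
  Longitude: 135° + 7/60 + 50.48/3600 = 135 + 0.116667 + 0.014022 = 135.130689
  E → positive
Point 2:
  φ: 50′ + 56″ = 50.93333′; 58 + 50.93333/60 = 58.848889
  N ⇒ keep positive
  λ: 170° + 30/60 + 39.3/3600 = 170 + 0.500000 + 0.010917 = 170.510917
  hemisphere W, so the sign is −
Point 3:
  Lat: degrees = first 2 digits = 30, minutes = 52.4165; 30 + 52.4165/60 = 30.873608
  N ⇒ keep positive
  Longitude: degrees = first 3 digits = 87, minutes = 3.09; 87 + 3.09/60 = 87.051500
  hemisphere W, so the sign is −
Point 4:
  Lat: 15.57′ = 0.259500°; total 13.259500
  N ⇒ keep positive
  Lon: 24.29′ = 0.404833°; total 142.404833
  hemisphere W, so the sign is −
Point 5:
  φ: 50° + 56/60 + 31.5/3600 = 50 + 0.933333 + 0.008750 = 50.942083
  N ⇒ keep positive
  Longitude: 144 + 50/60 + 23.1/3600 = 144.839750
  W → negative

1. 4.24753, 135.13069
2. 58.84889, -170.51092
3. 30.87361, -87.05150
4. 13.25950, -142.40483
5. 50.94208, -144.83975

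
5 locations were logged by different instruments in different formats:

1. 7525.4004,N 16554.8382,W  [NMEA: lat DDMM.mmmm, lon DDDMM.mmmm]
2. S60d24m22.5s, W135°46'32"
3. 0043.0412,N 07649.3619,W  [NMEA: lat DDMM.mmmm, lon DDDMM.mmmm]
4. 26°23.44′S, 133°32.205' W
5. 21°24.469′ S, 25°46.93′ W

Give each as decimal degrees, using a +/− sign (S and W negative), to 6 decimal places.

Point 1:
  φ: split at 2 digits → 75° and 25.4004′; 75 + 25.4004/60 = 75.4233400
  N ⇒ keep positive
  λ: split at 3 digits → 165° and 54.8382′; 165 + 54.8382/60 = 165.9139700
  hemisphere W, so the sign is −
Point 2:
  Latitude: 60 + 24/60 + 22.5/3600 = 60.4062500
  hemisphere S, so the sign is −
  λ: 135 + 46/60 + 32/3600 = 135.7755556
  W ⇒ negate
Point 3:
  Lat: degrees = first 2 digits = 0, minutes = 43.0412; 0 + 43.0412/60 = 0.7173533
  N ⇒ keep positive
  Lon: degrees = first 3 digits = 76, minutes = 49.3619; 76 + 49.3619/60 = 76.8226983
  W → negative
Point 4:
  Latitude: 23.44′ = 0.390667°; total 26.3906667
  S ⇒ negate
  λ: 32.205′ = 0.536750°; total 133.5367500
  W → negative
Point 5:
  Latitude: 21 + 24.469/60 = 21.4078167
  S → negative
  Lon: 25 + 46.93/60 = 25.7821667
  hemisphere W, so the sign is −

1. 75.423340, -165.913970
2. -60.406250, -135.775556
3. 0.717353, -76.822698
4. -26.390667, -133.536750
5. -21.407817, -25.782167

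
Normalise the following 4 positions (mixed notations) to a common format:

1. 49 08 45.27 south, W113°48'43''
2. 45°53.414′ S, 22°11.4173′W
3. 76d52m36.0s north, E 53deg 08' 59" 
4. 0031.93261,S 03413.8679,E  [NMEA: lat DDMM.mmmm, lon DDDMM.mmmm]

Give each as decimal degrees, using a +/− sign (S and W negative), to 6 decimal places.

1. -49.145908, -113.811944
2. -45.890233, -22.190288
3. 76.876667, 53.149722
4. -0.532210, 34.231132

Point 1:
  Latitude: 49° + 8/60 + 45.27/3600 = 49 + 0.133333 + 0.012575 = 49.1459083
  S → negative
  λ: 113° + 48/60 + 43/3600 = 113 + 0.800000 + 0.011944 = 113.8119444
  W ⇒ negate
Point 2:
  Latitude: 53.414′ = 0.890233°; total 45.8902333
  S ⇒ negate
  Longitude: 11.4173′ = 0.190288°; total 22.1902883
  hemisphere W, so the sign is −
Point 3:
  φ: 76 + 52/60 + 36/3600 = 76.8766667
  N ⇒ keep positive
  λ: 53° + 8/60 + 59/3600 = 53 + 0.133333 + 0.016389 = 53.1497222
  E ⇒ keep positive
Point 4:
  Lat: degrees = first 2 digits = 0, minutes = 31.93261; 0 + 31.93261/60 = 0.5322102
  hemisphere S, so the sign is −
  λ: split at 3 digits → 034° and 13.8679′; 34 + 13.8679/60 = 34.2311317
  E → positive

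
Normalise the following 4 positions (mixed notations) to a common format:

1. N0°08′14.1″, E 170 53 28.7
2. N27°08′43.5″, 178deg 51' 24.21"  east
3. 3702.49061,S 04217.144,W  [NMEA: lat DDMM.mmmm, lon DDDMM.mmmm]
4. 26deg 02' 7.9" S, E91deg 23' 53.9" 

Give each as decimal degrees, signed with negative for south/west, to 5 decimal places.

1. 0.13725, 170.89131
2. 27.14542, 178.85673
3. -37.04151, -42.28573
4. -26.03553, 91.39831

Point 1:
  Latitude: 8′ + 14.1″ = 8.23500′; 0 + 8.23500/60 = 0.137250
  N ⇒ keep positive
  Lon: 170° + 53/60 + 28.7/3600 = 170 + 0.883333 + 0.007972 = 170.891306
  E → positive
Point 2:
  Latitude: 27 + 8/60 + 43.5/3600 = 27.145417
  N → positive
  Lon: 178° + 51/60 + 24.21/3600 = 178 + 0.850000 + 0.006725 = 178.856725
  E ⇒ keep positive
Point 3:
  Lat: split at 2 digits → 37° and 2.49061′; 37 + 2.49061/60 = 37.041510
  S ⇒ negate
  Lon: split at 3 digits → 042° and 17.144′; 42 + 17.144/60 = 42.285733
  W → negative
Point 4:
  Latitude: 26 + 2/60 + 7.9/3600 = 26.035528
  S → negative
  Longitude: 91° + 23/60 + 53.9/3600 = 91 + 0.383333 + 0.014972 = 91.398306
  E → positive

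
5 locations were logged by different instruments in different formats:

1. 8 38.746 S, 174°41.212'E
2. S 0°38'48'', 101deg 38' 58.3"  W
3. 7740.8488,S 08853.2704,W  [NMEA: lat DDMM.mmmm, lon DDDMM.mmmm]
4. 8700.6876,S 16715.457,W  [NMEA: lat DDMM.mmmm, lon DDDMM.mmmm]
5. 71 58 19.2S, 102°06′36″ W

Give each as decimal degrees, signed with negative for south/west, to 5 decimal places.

Point 1:
  Latitude: 38.746′ = 0.645767°; total 8.645767
  hemisphere S, so the sign is −
  Lon: 174 + 41.212/60 = 174.686867
  E ⇒ keep positive
Point 2:
  φ: 38′ + 48″ = 38.80000′; 0 + 38.80000/60 = 0.646667
  hemisphere S, so the sign is −
  λ: 101° + 38/60 + 58.3/3600 = 101 + 0.633333 + 0.016194 = 101.649528
  W ⇒ negate
Point 3:
  Lat: degrees = first 2 digits = 77, minutes = 40.8488; 77 + 40.8488/60 = 77.680813
  S → negative
  Longitude: degrees = first 3 digits = 88, minutes = 53.2704; 88 + 53.2704/60 = 88.887840
  hemisphere W, so the sign is −
Point 4:
  Lat: split at 2 digits → 87° and 0.6876′; 87 + 0.6876/60 = 87.011460
  hemisphere S, so the sign is −
  λ: degrees = first 3 digits = 167, minutes = 15.457; 167 + 15.457/60 = 167.257617
  W → negative
Point 5:
  Latitude: 71 + 58/60 + 19.2/3600 = 71.972000
  S ⇒ negate
  Longitude: 102° + 6/60 + 36/3600 = 102 + 0.100000 + 0.010000 = 102.110000
  W → negative

1. -8.64577, 174.68687
2. -0.64667, -101.64953
3. -77.68081, -88.88784
4. -87.01146, -167.25762
5. -71.97200, -102.11000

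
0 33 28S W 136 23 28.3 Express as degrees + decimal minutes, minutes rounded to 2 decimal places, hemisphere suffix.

0° 33.47′ S, 136° 23.47′ W

Latitude: 33 + 28/60 = 33.4667′
λ: 23 + 28.3/60 = 23.4717′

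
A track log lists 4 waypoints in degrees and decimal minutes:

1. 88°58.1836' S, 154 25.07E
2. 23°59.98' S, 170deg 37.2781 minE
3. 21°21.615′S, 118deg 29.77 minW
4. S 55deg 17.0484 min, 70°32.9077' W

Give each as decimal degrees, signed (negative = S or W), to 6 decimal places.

1. -88.969727, 154.417833
2. -23.999667, 170.621302
3. -21.360250, -118.496167
4. -55.284140, -70.548462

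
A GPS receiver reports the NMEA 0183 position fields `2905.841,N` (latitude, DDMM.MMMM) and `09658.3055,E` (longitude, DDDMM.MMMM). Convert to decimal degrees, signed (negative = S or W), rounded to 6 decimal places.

29.097350, 96.971758

Latitude: split at 2 digits → 29° and 5.841′; 29 + 5.841/60 = 29.0973500
N ⇒ keep positive
Lon: split at 3 digits → 096° and 58.3055′; 96 + 58.3055/60 = 96.9717583
E ⇒ keep positive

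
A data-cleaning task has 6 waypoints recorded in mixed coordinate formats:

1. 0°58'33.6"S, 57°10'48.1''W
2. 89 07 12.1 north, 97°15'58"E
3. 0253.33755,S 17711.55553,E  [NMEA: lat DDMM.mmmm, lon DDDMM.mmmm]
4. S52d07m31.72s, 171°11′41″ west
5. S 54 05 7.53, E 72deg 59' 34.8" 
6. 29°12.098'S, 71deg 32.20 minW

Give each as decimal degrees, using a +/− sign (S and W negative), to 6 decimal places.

1. -0.976000, -57.180028
2. 89.120028, 97.266111
3. -2.888959, 177.192592
4. -52.125478, -171.194722
5. -54.085425, 72.993000
6. -29.201633, -71.536667

Point 1:
  φ: 0° + 58/60 + 33.6/3600 = 0 + 0.966667 + 0.009333 = 0.9760000
  S ⇒ negate
  Longitude: 57 + 10/60 + 48.1/3600 = 57.1800278
  W ⇒ negate
Point 2:
  Latitude: 89° + 7/60 + 12.1/3600 = 89 + 0.116667 + 0.003361 = 89.1200278
  N ⇒ keep positive
  λ: 15′ + 58″ = 15.96667′; 97 + 15.96667/60 = 97.2661111
  E ⇒ keep positive
Point 3:
  φ: degrees = first 2 digits = 2, minutes = 53.33755; 2 + 53.33755/60 = 2.8889592
  S → negative
  Lon: degrees = first 3 digits = 177, minutes = 11.55553; 177 + 11.55553/60 = 177.1925922
  E ⇒ keep positive
Point 4:
  Lat: 52° + 7/60 + 31.72/3600 = 52 + 0.116667 + 0.008811 = 52.1254778
  S ⇒ negate
  λ: 11′ + 41″ = 11.68333′; 171 + 11.68333/60 = 171.1947222
  W → negative
Point 5:
  φ: 54° + 5/60 + 7.53/3600 = 54 + 0.083333 + 0.002092 = 54.0854250
  S → negative
  Longitude: 72° + 59/60 + 34.8/3600 = 72 + 0.983333 + 0.009667 = 72.9930000
  E ⇒ keep positive
Point 6:
  Latitude: 29 + 12.098/60 = 29.2016333
  hemisphere S, so the sign is −
  λ: 71 + 32.2/60 = 71.5366667
  W ⇒ negate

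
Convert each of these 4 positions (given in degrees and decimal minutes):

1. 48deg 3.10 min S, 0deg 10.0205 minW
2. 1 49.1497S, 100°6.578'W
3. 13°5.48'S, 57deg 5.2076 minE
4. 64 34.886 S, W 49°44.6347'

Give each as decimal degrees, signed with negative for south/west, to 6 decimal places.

1. -48.051667, -0.167008
2. -1.819162, -100.109633
3. -13.091333, 57.086793
4. -64.581433, -49.743912

Point 1:
  Lat: 3.1′ = 0.051667°; total 48.0516667
  hemisphere S, so the sign is −
  λ: 0 + 10.0205/60 = 0.1670083
  W → negative
Point 2:
  Latitude: 49.1497′ = 0.819162°; total 1.8191617
  hemisphere S, so the sign is −
  Lon: 100 + 6.578/60 = 100.1096333
  W ⇒ negate
Point 3:
  Latitude: 5.48′ = 0.091333°; total 13.0913333
  S ⇒ negate
  Longitude: 57 + 5.2076/60 = 57.0867933
  E → positive
Point 4:
  Latitude: 64 + 34.886/60 = 64.5814333
  S → negative
  Longitude: 44.6347′ = 0.743912°; total 49.7439117
  W → negative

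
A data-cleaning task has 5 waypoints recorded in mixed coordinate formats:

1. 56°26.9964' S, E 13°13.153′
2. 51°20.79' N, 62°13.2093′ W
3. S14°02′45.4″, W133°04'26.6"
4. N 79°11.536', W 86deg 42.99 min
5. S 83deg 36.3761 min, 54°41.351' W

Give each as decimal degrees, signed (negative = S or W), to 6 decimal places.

Point 1:
  Lat: 56 + 26.9964/60 = 56.4499400
  S ⇒ negate
  Lon: 13.153′ = 0.219217°; total 13.2192167
  E ⇒ keep positive
Point 2:
  Latitude: 20.79′ = 0.346500°; total 51.3465000
  N ⇒ keep positive
  Longitude: 62 + 13.2093/60 = 62.2201550
  W → negative
Point 3:
  Latitude: 14 + 2/60 + 45.4/3600 = 14.0459444
  S → negative
  Lon: 133 + 4/60 + 26.6/3600 = 133.0740556
  hemisphere W, so the sign is −
Point 4:
  Lat: 79 + 11.536/60 = 79.1922667
  N ⇒ keep positive
  λ: 86 + 42.99/60 = 86.7165000
  hemisphere W, so the sign is −
Point 5:
  φ: 83 + 36.3761/60 = 83.6062683
  S ⇒ negate
  λ: 41.351′ = 0.689183°; total 54.6891833
  W ⇒ negate

1. -56.449940, 13.219217
2. 51.346500, -62.220155
3. -14.045944, -133.074056
4. 79.192267, -86.716500
5. -83.606268, -54.689183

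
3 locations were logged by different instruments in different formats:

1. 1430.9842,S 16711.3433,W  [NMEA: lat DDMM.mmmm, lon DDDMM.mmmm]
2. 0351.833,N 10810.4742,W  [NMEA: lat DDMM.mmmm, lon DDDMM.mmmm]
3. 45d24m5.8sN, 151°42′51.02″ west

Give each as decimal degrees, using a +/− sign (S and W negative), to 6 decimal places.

1. -14.516403, -167.189055
2. 3.863883, -108.174570
3. 45.401611, -151.714172

Point 1:
  Latitude: degrees = first 2 digits = 14, minutes = 30.9842; 14 + 30.9842/60 = 14.5164033
  S → negative
  Lon: split at 3 digits → 167° and 11.3433′; 167 + 11.3433/60 = 167.1890550
  W ⇒ negate
Point 2:
  Lat: split at 2 digits → 03° and 51.833′; 3 + 51.833/60 = 3.8638833
  N ⇒ keep positive
  λ: degrees = first 3 digits = 108, minutes = 10.4742; 108 + 10.4742/60 = 108.1745700
  W → negative
Point 3:
  φ: 45° + 24/60 + 5.8/3600 = 45 + 0.400000 + 0.001611 = 45.4016111
  N → positive
  λ: 151 + 42/60 + 51.02/3600 = 151.7141722
  hemisphere W, so the sign is −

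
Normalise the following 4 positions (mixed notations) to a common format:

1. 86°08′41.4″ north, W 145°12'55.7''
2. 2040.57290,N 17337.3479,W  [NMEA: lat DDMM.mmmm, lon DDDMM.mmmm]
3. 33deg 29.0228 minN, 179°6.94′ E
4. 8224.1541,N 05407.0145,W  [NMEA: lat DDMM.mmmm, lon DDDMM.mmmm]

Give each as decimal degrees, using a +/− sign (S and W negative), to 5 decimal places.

1. 86.14483, -145.21547
2. 20.67622, -173.62247
3. 33.48371, 179.11567
4. 82.40257, -54.11691

Point 1:
  φ: 86 + 8/60 + 41.4/3600 = 86.144833
  N ⇒ keep positive
  λ: 145 + 12/60 + 55.7/3600 = 145.215472
  W → negative
Point 2:
  Latitude: degrees = first 2 digits = 20, minutes = 40.5729; 20 + 40.5729/60 = 20.676215
  N ⇒ keep positive
  Lon: split at 3 digits → 173° and 37.3479′; 173 + 37.3479/60 = 173.622465
  hemisphere W, so the sign is −
Point 3:
  φ: 29.0228′ = 0.483713°; total 33.483713
  N ⇒ keep positive
  λ: 179 + 6.94/60 = 179.115667
  E ⇒ keep positive
Point 4:
  Latitude: split at 2 digits → 82° and 24.1541′; 82 + 24.1541/60 = 82.402568
  N → positive
  Longitude: split at 3 digits → 054° and 7.0145′; 54 + 7.0145/60 = 54.116908
  W ⇒ negate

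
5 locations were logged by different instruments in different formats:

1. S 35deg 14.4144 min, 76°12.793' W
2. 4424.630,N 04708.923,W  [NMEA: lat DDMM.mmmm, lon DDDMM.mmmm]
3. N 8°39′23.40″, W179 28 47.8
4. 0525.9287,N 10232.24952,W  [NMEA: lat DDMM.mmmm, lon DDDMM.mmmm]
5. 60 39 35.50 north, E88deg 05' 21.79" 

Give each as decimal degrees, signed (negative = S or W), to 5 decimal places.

1. -35.24024, -76.21322
2. 44.41050, -47.14872
3. 8.65650, -179.47994
4. 5.43215, -102.53749
5. 60.65986, 88.08939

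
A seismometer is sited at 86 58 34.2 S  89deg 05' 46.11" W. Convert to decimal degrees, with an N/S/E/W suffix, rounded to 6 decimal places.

86.976167° S, 89.096142° W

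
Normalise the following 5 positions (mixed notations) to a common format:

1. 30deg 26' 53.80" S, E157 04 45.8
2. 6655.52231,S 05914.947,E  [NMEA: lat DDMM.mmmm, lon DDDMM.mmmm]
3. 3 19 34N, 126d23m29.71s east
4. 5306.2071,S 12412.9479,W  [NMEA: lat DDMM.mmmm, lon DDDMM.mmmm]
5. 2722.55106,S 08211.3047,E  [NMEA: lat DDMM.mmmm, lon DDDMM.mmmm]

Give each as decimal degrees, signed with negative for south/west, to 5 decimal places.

Point 1:
  Lat: 30 + 26/60 + 53.8/3600 = 30.448278
  S → negative
  Longitude: 4′ + 45.8″ = 4.76333′; 157 + 4.76333/60 = 157.079389
  E ⇒ keep positive
Point 2:
  Lat: degrees = first 2 digits = 66, minutes = 55.52231; 66 + 55.52231/60 = 66.925372
  S → negative
  Longitude: split at 3 digits → 059° and 14.947′; 59 + 14.947/60 = 59.249117
  E ⇒ keep positive
Point 3:
  Lat: 19′ + 34″ = 19.56667′; 3 + 19.56667/60 = 3.326111
  N ⇒ keep positive
  Longitude: 126° + 23/60 + 29.71/3600 = 126 + 0.383333 + 0.008253 = 126.391586
  E ⇒ keep positive
Point 4:
  φ: split at 2 digits → 53° and 6.2071′; 53 + 6.2071/60 = 53.103452
  hemisphere S, so the sign is −
  Lon: degrees = first 3 digits = 124, minutes = 12.9479; 124 + 12.9479/60 = 124.215798
  hemisphere W, so the sign is −
Point 5:
  Lat: degrees = first 2 digits = 27, minutes = 22.55106; 27 + 22.55106/60 = 27.375851
  S → negative
  λ: degrees = first 3 digits = 82, minutes = 11.3047; 82 + 11.3047/60 = 82.188412
  E → positive

1. -30.44828, 157.07939
2. -66.92537, 59.24912
3. 3.32611, 126.39159
4. -53.10345, -124.21580
5. -27.37585, 82.18841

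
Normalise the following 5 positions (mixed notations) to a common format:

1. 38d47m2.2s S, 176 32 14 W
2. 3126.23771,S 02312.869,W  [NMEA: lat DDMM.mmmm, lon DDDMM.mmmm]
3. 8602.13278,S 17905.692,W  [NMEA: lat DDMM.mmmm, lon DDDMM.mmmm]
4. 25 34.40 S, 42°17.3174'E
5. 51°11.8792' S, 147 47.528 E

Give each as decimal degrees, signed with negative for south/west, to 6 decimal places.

1. -38.783944, -176.537222
2. -31.437295, -23.214483
3. -86.035546, -179.094867
4. -25.573333, 42.288623
5. -51.197987, 147.792133

Point 1:
  Latitude: 38 + 47/60 + 2.2/3600 = 38.7839444
  S → negative
  Longitude: 176° + 32/60 + 14/3600 = 176 + 0.533333 + 0.003889 = 176.5372222
  W → negative
Point 2:
  Latitude: split at 2 digits → 31° and 26.23771′; 31 + 26.23771/60 = 31.4372952
  hemisphere S, so the sign is −
  Lon: degrees = first 3 digits = 23, minutes = 12.869; 23 + 12.869/60 = 23.2144833
  W → negative
Point 3:
  Latitude: split at 2 digits → 86° and 2.13278′; 86 + 2.13278/60 = 86.0355463
  hemisphere S, so the sign is −
  Lon: split at 3 digits → 179° and 5.692′; 179 + 5.692/60 = 179.0948667
  W ⇒ negate
Point 4:
  Lat: 34.4′ = 0.573333°; total 25.5733333
  hemisphere S, so the sign is −
  λ: 42 + 17.3174/60 = 42.2886233
  E → positive
Point 5:
  Latitude: 51 + 11.8792/60 = 51.1979867
  hemisphere S, so the sign is −
  Lon: 147 + 47.528/60 = 147.7921333
  E → positive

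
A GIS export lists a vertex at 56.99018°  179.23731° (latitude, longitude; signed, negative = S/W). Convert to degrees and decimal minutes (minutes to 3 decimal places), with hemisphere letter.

56° 59.411′ N, 179° 14.239′ E

Latitude: minutes = (56.990180 − 56) × 60 = 59.41080
Longitude: 179° + 0.237310 × 60 = 179° 14.23860′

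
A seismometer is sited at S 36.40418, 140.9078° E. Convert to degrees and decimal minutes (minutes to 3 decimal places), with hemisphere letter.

Lat: fractional part 0.404180 → 24.25080 minutes
Lon: 140° + 0.907800 × 60 = 140° 54.46800′

36° 24.251′ S, 140° 54.468′ E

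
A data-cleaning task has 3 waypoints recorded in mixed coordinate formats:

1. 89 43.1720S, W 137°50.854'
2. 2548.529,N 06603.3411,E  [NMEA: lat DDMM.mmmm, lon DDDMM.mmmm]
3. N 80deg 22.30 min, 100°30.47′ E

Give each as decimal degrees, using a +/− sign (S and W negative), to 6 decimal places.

1. -89.719533, -137.847567
2. 25.808817, 66.055685
3. 80.371667, 100.507833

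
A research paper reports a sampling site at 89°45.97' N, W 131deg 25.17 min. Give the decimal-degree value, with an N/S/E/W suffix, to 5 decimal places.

Lat: 89 + 45.97/60 = 89.766167
Lon: 131 + 25.17/60 = 131.419500

89.76617° N, 131.41950° W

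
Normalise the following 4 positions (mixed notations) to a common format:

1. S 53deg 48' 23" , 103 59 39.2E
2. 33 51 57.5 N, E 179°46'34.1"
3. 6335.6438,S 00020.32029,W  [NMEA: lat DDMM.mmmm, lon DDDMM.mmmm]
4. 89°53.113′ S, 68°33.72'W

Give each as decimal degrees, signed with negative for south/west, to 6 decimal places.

1. -53.806389, 103.994222
2. 33.865972, 179.776139
3. -63.594063, -0.338672
4. -89.885217, -68.562000

Point 1:
  φ: 53° + 48/60 + 23/3600 = 53 + 0.800000 + 0.006389 = 53.8063889
  S → negative
  Lon: 103 + 59/60 + 39.2/3600 = 103.9942222
  E → positive
Point 2:
  Latitude: 33 + 51/60 + 57.5/3600 = 33.8659722
  N → positive
  λ: 46′ + 34.1″ = 46.56833′; 179 + 46.56833/60 = 179.7761389
  E ⇒ keep positive
Point 3:
  φ: split at 2 digits → 63° and 35.6438′; 63 + 35.6438/60 = 63.5940633
  hemisphere S, so the sign is −
  Longitude: split at 3 digits → 000° and 20.32029′; 0 + 20.32029/60 = 0.3386715
  W ⇒ negate
Point 4:
  Latitude: 53.113′ = 0.885217°; total 89.8852167
  hemisphere S, so the sign is −
  Longitude: 33.72′ = 0.562000°; total 68.5620000
  W → negative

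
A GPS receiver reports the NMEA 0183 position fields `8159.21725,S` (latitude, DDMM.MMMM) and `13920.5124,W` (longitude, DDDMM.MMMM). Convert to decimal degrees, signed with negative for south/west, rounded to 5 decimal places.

-81.98695, -139.34187

Lat: degrees = first 2 digits = 81, minutes = 59.21725; 81 + 59.21725/60 = 81.986954
S ⇒ negate
Longitude: split at 3 digits → 139° and 20.5124′; 139 + 20.5124/60 = 139.341873
hemisphere W, so the sign is −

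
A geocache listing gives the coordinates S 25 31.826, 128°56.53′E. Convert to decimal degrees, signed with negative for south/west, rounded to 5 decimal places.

Lat: 31.826′ = 0.530433°; total 25.530433
hemisphere S, so the sign is −
λ: 56.53′ = 0.942167°; total 128.942167
E → positive

-25.53043, 128.94217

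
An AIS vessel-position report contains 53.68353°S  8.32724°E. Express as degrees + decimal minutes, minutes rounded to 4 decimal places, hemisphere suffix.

53° 41.0118′ S, 8° 19.6344′ E

Latitude: fractional part 0.683530 → 41.011800 minutes
Lon: 8° + 0.327240 × 60 = 8° 19.634400′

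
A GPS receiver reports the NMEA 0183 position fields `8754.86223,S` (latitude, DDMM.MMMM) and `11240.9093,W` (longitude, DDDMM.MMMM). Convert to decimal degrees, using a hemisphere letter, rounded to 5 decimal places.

87.91437° S, 112.68182° W

Latitude: degrees = first 2 digits = 87, minutes = 54.86223; 87 + 54.86223/60 = 87.914371
Longitude: degrees = first 3 digits = 112, minutes = 40.9093; 112 + 40.9093/60 = 112.681822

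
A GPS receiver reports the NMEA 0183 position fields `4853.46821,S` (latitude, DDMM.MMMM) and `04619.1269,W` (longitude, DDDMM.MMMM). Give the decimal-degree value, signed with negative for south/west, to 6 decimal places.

-48.891137, -46.318782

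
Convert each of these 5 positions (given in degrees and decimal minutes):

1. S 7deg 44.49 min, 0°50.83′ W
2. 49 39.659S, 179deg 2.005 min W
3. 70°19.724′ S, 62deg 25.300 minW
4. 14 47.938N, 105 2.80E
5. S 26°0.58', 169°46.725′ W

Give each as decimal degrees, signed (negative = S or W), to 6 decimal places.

Point 1:
  Latitude: 44.49′ = 0.741500°; total 7.7415000
  S → negative
  Lon: 50.83′ = 0.847167°; total 0.8471667
  W ⇒ negate
Point 2:
  Lat: 49 + 39.659/60 = 49.6609833
  hemisphere S, so the sign is −
  λ: 179 + 2.005/60 = 179.0334167
  W ⇒ negate
Point 3:
  Lat: 19.724′ = 0.328733°; total 70.3287333
  S → negative
  λ: 62 + 25.3/60 = 62.4216667
  W → negative
Point 4:
  φ: 14 + 47.938/60 = 14.7989667
  N → positive
  λ: 2.8′ = 0.046667°; total 105.0466667
  E ⇒ keep positive
Point 5:
  φ: 0.58′ = 0.009667°; total 26.0096667
  hemisphere S, so the sign is −
  Lon: 46.725′ = 0.778750°; total 169.7787500
  W ⇒ negate

1. -7.741500, -0.847167
2. -49.660983, -179.033417
3. -70.328733, -62.421667
4. 14.798967, 105.046667
5. -26.009667, -169.778750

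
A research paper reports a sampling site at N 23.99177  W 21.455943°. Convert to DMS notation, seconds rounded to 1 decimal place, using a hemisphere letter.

23°59′30.4″ N, 21°27′21.4″ W

Lat: whole degrees 23; 59.50620′ → 59′ and 30.372″
λ: whole degrees 21; 27.35658′ → 27′ and 21.395″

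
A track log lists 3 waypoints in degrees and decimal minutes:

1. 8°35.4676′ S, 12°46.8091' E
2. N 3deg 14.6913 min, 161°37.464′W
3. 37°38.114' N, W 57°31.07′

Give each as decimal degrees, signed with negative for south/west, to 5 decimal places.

1. -8.59113, 12.78015
2. 3.24486, -161.62440
3. 37.63523, -57.51783

Point 1:
  Latitude: 35.4676′ = 0.591127°; total 8.591127
  S ⇒ negate
  Longitude: 12 + 46.8091/60 = 12.780152
  E ⇒ keep positive
Point 2:
  Latitude: 14.6913′ = 0.244855°; total 3.244855
  N → positive
  Longitude: 161 + 37.464/60 = 161.624400
  W ⇒ negate
Point 3:
  Lat: 38.114′ = 0.635233°; total 37.635233
  N → positive
  Longitude: 57 + 31.07/60 = 57.517833
  W ⇒ negate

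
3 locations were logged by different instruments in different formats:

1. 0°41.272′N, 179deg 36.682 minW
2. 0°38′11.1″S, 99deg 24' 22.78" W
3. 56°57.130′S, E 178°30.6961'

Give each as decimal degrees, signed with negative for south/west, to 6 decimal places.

1. 0.687867, -179.611367
2. -0.636417, -99.406328
3. -56.952167, 178.511602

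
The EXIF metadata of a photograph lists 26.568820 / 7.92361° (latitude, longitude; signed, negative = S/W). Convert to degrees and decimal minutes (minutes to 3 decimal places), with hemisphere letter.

26° 34.129′ N, 7° 55.417′ E

φ: fractional part 0.568820 → 34.12920 minutes
Longitude: minutes = (7.923610 − 7) × 60 = 55.41660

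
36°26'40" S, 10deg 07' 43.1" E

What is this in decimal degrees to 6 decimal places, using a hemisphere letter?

Lat: 26′ + 40″ = 26.66667′; 36 + 26.66667/60 = 36.4444444
Longitude: 10 + 7/60 + 43.1/3600 = 10.1286389

36.444444° S, 10.128639° E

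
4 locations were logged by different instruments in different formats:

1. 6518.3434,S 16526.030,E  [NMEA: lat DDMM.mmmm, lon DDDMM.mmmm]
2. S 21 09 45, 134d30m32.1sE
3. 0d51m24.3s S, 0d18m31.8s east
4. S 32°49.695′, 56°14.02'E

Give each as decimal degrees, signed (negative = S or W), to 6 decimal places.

1. -65.305723, 165.433833
2. -21.162500, 134.508917
3. -0.856750, 0.308833
4. -32.828250, 56.233667

Point 1:
  Lat: split at 2 digits → 65° and 18.3434′; 65 + 18.3434/60 = 65.3057233
  S → negative
  Longitude: degrees = first 3 digits = 165, minutes = 26.03; 165 + 26.03/60 = 165.4338333
  E ⇒ keep positive
Point 2:
  φ: 9′ + 45″ = 9.75000′; 21 + 9.75000/60 = 21.1625000
  hemisphere S, so the sign is −
  Longitude: 134 + 30/60 + 32.1/3600 = 134.5089167
  E ⇒ keep positive
Point 3:
  φ: 51′ + 24.3″ = 51.40500′; 0 + 51.40500/60 = 0.8567500
  S ⇒ negate
  Longitude: 0 + 18/60 + 31.8/3600 = 0.3088333
  E ⇒ keep positive
Point 4:
  Lat: 32 + 49.695/60 = 32.8282500
  S ⇒ negate
  Longitude: 14.02′ = 0.233667°; total 56.2336667
  E → positive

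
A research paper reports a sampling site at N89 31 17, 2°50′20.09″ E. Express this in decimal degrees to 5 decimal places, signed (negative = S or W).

89.52139, 2.83891

Latitude: 89° + 31/60 + 17/3600 = 89 + 0.516667 + 0.004722 = 89.521389
N ⇒ keep positive
Longitude: 2 + 50/60 + 20.09/3600 = 2.838914
E ⇒ keep positive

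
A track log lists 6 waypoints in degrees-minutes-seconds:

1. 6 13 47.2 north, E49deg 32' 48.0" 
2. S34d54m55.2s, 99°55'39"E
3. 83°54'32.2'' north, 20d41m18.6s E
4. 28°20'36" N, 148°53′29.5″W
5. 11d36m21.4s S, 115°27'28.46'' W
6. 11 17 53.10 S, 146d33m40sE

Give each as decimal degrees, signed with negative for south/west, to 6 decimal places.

Point 1:
  φ: 13′ + 47.2″ = 13.78667′; 6 + 13.78667/60 = 6.2297778
  N ⇒ keep positive
  Longitude: 49° + 32/60 + 48/3600 = 49 + 0.533333 + 0.013333 = 49.5466667
  E ⇒ keep positive
Point 2:
  Lat: 34 + 54/60 + 55.2/3600 = 34.9153333
  S ⇒ negate
  Longitude: 99 + 55/60 + 39/3600 = 99.9275000
  E → positive
Point 3:
  φ: 83° + 54/60 + 32.2/3600 = 83 + 0.900000 + 0.008944 = 83.9089444
  N → positive
  Longitude: 20 + 41/60 + 18.6/3600 = 20.6885000
  E ⇒ keep positive
Point 4:
  Latitude: 28° + 20/60 + 36/3600 = 28 + 0.333333 + 0.010000 = 28.3433333
  N ⇒ keep positive
  Longitude: 148 + 53/60 + 29.5/3600 = 148.8915278
  hemisphere W, so the sign is −
Point 5:
  Lat: 11 + 36/60 + 21.4/3600 = 11.6059444
  S → negative
  Lon: 27′ + 28.46″ = 27.47433′; 115 + 27.47433/60 = 115.4579056
  hemisphere W, so the sign is −
Point 6:
  Latitude: 11 + 17/60 + 53.1/3600 = 11.2980833
  S → negative
  Longitude: 146 + 33/60 + 40/3600 = 146.5611111
  E → positive

1. 6.229778, 49.546667
2. -34.915333, 99.927500
3. 83.908944, 20.688500
4. 28.343333, -148.891528
5. -11.605944, -115.457906
6. -11.298083, 146.561111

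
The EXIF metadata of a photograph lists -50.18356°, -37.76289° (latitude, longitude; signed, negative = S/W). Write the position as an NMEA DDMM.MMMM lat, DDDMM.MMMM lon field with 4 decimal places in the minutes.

Latitude is negative → S; |value| = 50.183560
Latitude: fractional part 0.183560 → 11.013600 minutes
Longitude is negative → W; |value| = 37.762890
λ: 37° + 0.762890 × 60 = 37° 45.773400′

5011.0136,S / 03745.7734,W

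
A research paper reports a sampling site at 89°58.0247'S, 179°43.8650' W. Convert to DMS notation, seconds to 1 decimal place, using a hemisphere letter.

89°58′1.5″ S, 179°43′51.9″ W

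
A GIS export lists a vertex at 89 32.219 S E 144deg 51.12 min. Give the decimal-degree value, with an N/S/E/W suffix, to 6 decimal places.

89.536983° S, 144.852000° E

Lat: 89 + 32.219/60 = 89.5369833
λ: 144 + 51.12/60 = 144.8520000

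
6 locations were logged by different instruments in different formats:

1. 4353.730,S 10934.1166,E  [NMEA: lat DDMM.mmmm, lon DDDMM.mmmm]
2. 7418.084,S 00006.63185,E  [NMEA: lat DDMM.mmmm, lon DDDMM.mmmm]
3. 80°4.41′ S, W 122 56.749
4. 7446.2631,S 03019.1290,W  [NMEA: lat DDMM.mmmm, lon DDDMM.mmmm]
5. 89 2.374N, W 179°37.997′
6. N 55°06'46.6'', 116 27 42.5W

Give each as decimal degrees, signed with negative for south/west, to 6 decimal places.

1. -43.895500, 109.568610
2. -74.301400, 0.110531
3. -80.073500, -122.945817
4. -74.771052, -30.318817
5. 89.039567, -179.633283
6. 55.112944, -116.461806

Point 1:
  Latitude: split at 2 digits → 43° and 53.73′; 43 + 53.73/60 = 43.8955000
  S ⇒ negate
  λ: split at 3 digits → 109° and 34.1166′; 109 + 34.1166/60 = 109.5686100
  E ⇒ keep positive
Point 2:
  Lat: degrees = first 2 digits = 74, minutes = 18.084; 74 + 18.084/60 = 74.3014000
  hemisphere S, so the sign is −
  Lon: degrees = first 3 digits = 0, minutes = 6.63185; 0 + 6.63185/60 = 0.1105308
  E ⇒ keep positive
Point 3:
  Latitude: 80 + 4.41/60 = 80.0735000
  S → negative
  Lon: 56.749′ = 0.945817°; total 122.9458167
  hemisphere W, so the sign is −
Point 4:
  Lat: degrees = first 2 digits = 74, minutes = 46.2631; 74 + 46.2631/60 = 74.7710517
  hemisphere S, so the sign is −
  λ: split at 3 digits → 030° and 19.129′; 30 + 19.129/60 = 30.3188167
  W → negative
Point 5:
  Latitude: 2.374′ = 0.039567°; total 89.0395667
  N ⇒ keep positive
  λ: 179 + 37.997/60 = 179.6332833
  hemisphere W, so the sign is −
Point 6:
  φ: 55 + 6/60 + 46.6/3600 = 55.1129444
  N ⇒ keep positive
  λ: 27′ + 42.5″ = 27.70833′; 116 + 27.70833/60 = 116.4618056
  W ⇒ negate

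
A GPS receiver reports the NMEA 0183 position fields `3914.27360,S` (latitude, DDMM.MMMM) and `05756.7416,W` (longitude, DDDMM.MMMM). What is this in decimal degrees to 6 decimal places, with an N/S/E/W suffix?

Latitude: split at 2 digits → 39° and 14.2736′; 39 + 14.2736/60 = 39.2378933
λ: split at 3 digits → 057° and 56.7416′; 57 + 56.7416/60 = 57.9456933

39.237893° S, 57.945693° W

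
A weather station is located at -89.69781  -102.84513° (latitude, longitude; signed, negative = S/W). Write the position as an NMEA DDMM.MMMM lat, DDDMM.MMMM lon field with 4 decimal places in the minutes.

8941.8686,S / 10250.7078,W

Latitude is negative → S; |value| = 89.697810
Latitude: minutes = (89.697810 − 89) × 60 = 41.868600
Longitude is negative → W; |value| = 102.845130
Longitude: minutes = (102.845130 − 102) × 60 = 50.707800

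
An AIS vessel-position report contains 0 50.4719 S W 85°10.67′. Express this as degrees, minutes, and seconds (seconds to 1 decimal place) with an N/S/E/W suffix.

Latitude: fractional minutes 0.47190 × 60 = 28.314″
Longitude: 10.67000′ → 10′ and 0.67000 × 60 = 40.200″

0°50′28.3″ S, 85°10′40.2″ W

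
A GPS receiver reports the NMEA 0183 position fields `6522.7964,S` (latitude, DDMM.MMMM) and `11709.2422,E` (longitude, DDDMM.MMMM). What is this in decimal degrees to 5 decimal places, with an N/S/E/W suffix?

65.37994° S, 117.15404° E

φ: degrees = first 2 digits = 65, minutes = 22.7964; 65 + 22.7964/60 = 65.379940
Lon: degrees = first 3 digits = 117, minutes = 9.2422; 117 + 9.2422/60 = 117.154037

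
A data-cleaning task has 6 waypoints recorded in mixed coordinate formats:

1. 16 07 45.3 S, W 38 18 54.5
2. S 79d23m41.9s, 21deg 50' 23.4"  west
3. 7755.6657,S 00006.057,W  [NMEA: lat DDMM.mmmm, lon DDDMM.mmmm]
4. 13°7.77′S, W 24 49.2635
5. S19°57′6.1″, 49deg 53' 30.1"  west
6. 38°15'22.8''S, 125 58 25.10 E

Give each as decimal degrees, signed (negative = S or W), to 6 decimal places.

1. -16.129250, -38.315139
2. -79.394972, -21.839833
3. -77.927762, -0.100950
4. -13.129500, -24.821058
5. -19.951694, -49.891694
6. -38.256333, 125.973639

Point 1:
  Lat: 7′ + 45.3″ = 7.75500′; 16 + 7.75500/60 = 16.1292500
  hemisphere S, so the sign is −
  Longitude: 38 + 18/60 + 54.5/3600 = 38.3151389
  W ⇒ negate
Point 2:
  Lat: 79 + 23/60 + 41.9/3600 = 79.3949722
  S ⇒ negate
  Lon: 21° + 50/60 + 23.4/3600 = 21 + 0.833333 + 0.006500 = 21.8398333
  W ⇒ negate
Point 3:
  Latitude: degrees = first 2 digits = 77, minutes = 55.6657; 77 + 55.6657/60 = 77.9277617
  S → negative
  λ: split at 3 digits → 000° and 6.057′; 0 + 6.057/60 = 0.1009500
  W ⇒ negate
Point 4:
  φ: 13 + 7.77/60 = 13.1295000
  S → negative
  λ: 49.2635′ = 0.821058°; total 24.8210583
  hemisphere W, so the sign is −
Point 5:
  Lat: 19 + 57/60 + 6.1/3600 = 19.9516944
  hemisphere S, so the sign is −
  Longitude: 49 + 53/60 + 30.1/3600 = 49.8916944
  hemisphere W, so the sign is −
Point 6:
  φ: 38 + 15/60 + 22.8/3600 = 38.2563333
  hemisphere S, so the sign is −
  λ: 58′ + 25.1″ = 58.41833′; 125 + 58.41833/60 = 125.9736389
  E ⇒ keep positive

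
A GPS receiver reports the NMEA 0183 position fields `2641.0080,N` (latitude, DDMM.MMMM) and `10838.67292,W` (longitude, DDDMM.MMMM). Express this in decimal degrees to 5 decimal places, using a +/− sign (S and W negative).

Latitude: split at 2 digits → 26° and 41.008′; 26 + 41.008/60 = 26.683467
N ⇒ keep positive
λ: split at 3 digits → 108° and 38.67292′; 108 + 38.67292/60 = 108.644549
W ⇒ negate

26.68347, -108.64455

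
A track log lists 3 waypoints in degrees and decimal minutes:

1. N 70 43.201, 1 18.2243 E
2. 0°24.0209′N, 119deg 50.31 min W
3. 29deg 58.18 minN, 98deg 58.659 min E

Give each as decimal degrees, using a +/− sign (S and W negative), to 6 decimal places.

Point 1:
  Latitude: 43.201′ = 0.720017°; total 70.7200167
  N ⇒ keep positive
  Longitude: 1 + 18.2243/60 = 1.3037383
  E ⇒ keep positive
Point 2:
  φ: 0 + 24.0209/60 = 0.4003483
  N → positive
  Longitude: 50.31′ = 0.838500°; total 119.8385000
  W → negative
Point 3:
  Lat: 58.18′ = 0.969667°; total 29.9696667
  N → positive
  Lon: 58.659′ = 0.977650°; total 98.9776500
  E ⇒ keep positive

1. 70.720017, 1.303738
2. 0.400348, -119.838500
3. 29.969667, 98.977650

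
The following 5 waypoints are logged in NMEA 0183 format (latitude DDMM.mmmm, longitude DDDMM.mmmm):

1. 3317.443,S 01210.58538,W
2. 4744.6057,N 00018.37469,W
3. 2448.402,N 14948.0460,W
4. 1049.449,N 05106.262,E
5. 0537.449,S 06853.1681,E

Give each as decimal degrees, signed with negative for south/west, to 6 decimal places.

1. -33.290717, -12.176423
2. 47.743428, -0.306245
3. 24.806700, -149.800767
4. 10.824150, 51.104367
5. -5.624150, 68.886135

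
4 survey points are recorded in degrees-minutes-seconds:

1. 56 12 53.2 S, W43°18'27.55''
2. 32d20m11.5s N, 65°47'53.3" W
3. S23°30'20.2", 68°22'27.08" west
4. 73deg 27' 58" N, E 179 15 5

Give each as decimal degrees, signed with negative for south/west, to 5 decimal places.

1. -56.21478, -43.30765
2. 32.33653, -65.79814
3. -23.50561, -68.37419
4. 73.46611, 179.25139

Point 1:
  Lat: 56° + 12/60 + 53.2/3600 = 56 + 0.200000 + 0.014778 = 56.214778
  S ⇒ negate
  Longitude: 43° + 18/60 + 27.55/3600 = 43 + 0.300000 + 0.007653 = 43.307653
  W ⇒ negate
Point 2:
  Lat: 20′ + 11.5″ = 20.19167′; 32 + 20.19167/60 = 32.336528
  N → positive
  λ: 65° + 47/60 + 53.3/3600 = 65 + 0.783333 + 0.014806 = 65.798139
  W → negative
Point 3:
  φ: 30′ + 20.2″ = 30.33667′; 23 + 30.33667/60 = 23.505611
  S ⇒ negate
  λ: 22′ + 27.08″ = 22.45133′; 68 + 22.45133/60 = 68.374189
  W → negative
Point 4:
  Lat: 27′ + 58″ = 27.96667′; 73 + 27.96667/60 = 73.466111
  N ⇒ keep positive
  λ: 179 + 15/60 + 5/3600 = 179.251389
  E → positive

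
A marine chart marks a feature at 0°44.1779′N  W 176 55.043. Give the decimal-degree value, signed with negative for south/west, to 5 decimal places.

0.73630, -176.91738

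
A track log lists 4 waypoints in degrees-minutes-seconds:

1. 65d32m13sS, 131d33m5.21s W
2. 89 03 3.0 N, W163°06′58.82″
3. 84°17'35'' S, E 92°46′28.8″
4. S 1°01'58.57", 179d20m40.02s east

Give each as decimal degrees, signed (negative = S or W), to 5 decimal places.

Point 1:
  Lat: 32′ + 13″ = 32.21667′; 65 + 32.21667/60 = 65.536944
  hemisphere S, so the sign is −
  Lon: 131° + 33/60 + 5.21/3600 = 131 + 0.550000 + 0.001447 = 131.551447
  hemisphere W, so the sign is −
Point 2:
  Latitude: 89° + 3/60 + 3/3600 = 89 + 0.050000 + 0.000833 = 89.050833
  N → positive
  Lon: 163° + 6/60 + 58.82/3600 = 163 + 0.100000 + 0.016339 = 163.116339
  hemisphere W, so the sign is −
Point 3:
  Lat: 84° + 17/60 + 35/3600 = 84 + 0.283333 + 0.009722 = 84.293056
  S ⇒ negate
  λ: 92° + 46/60 + 28.8/3600 = 92 + 0.766667 + 0.008000 = 92.774667
  E → positive
Point 4:
  Latitude: 1° + 1/60 + 58.57/3600 = 1 + 0.016667 + 0.016269 = 1.032936
  S → negative
  Longitude: 179 + 20/60 + 40.02/3600 = 179.344450
  E ⇒ keep positive

1. -65.53694, -131.55145
2. 89.05083, -163.11634
3. -84.29306, 92.77467
4. -1.03294, 179.34445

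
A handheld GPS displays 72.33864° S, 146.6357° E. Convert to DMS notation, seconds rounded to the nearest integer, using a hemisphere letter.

Lat: whole degrees 72; 20.31840′ → 20′ and 19.10″
Lon: 0.635700 × 60 = 38.14200′ → 38′, remainder × 60 = 8.52″

72°20′19″ S, 146°38′9″ E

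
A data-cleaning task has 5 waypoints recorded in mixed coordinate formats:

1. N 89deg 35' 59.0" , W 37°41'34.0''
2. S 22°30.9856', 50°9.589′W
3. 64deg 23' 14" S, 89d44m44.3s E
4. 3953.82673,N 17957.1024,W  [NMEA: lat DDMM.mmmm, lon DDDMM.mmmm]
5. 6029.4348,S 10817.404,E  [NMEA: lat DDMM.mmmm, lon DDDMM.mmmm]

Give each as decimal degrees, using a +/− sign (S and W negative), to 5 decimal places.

Point 1:
  φ: 89° + 35/60 + 59/3600 = 89 + 0.583333 + 0.016389 = 89.599722
  N ⇒ keep positive
  λ: 37° + 41/60 + 34/3600 = 37 + 0.683333 + 0.009444 = 37.692778
  W → negative
Point 2:
  φ: 22 + 30.9856/60 = 22.516427
  S ⇒ negate
  Longitude: 50 + 9.589/60 = 50.159817
  W → negative
Point 3:
  φ: 23′ + 14″ = 23.23333′; 64 + 23.23333/60 = 64.387222
  S ⇒ negate
  λ: 89 + 44/60 + 44.3/3600 = 89.745639
  E → positive
Point 4:
  Lat: split at 2 digits → 39° and 53.82673′; 39 + 53.82673/60 = 39.897112
  N → positive
  Lon: degrees = first 3 digits = 179, minutes = 57.1024; 179 + 57.1024/60 = 179.951707
  W ⇒ negate
Point 5:
  Lat: degrees = first 2 digits = 60, minutes = 29.4348; 60 + 29.4348/60 = 60.490580
  hemisphere S, so the sign is −
  λ: degrees = first 3 digits = 108, minutes = 17.404; 108 + 17.404/60 = 108.290067
  E ⇒ keep positive

1. 89.59972, -37.69278
2. -22.51643, -50.15982
3. -64.38722, 89.74564
4. 39.89711, -179.95171
5. -60.49058, 108.29007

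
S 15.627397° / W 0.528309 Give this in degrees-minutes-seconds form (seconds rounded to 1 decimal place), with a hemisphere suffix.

Latitude: 0.627397° → 37.64382′; 0.64382 × 60 = 38.629″
λ: whole degrees 0; 31.69854′ → 31′ and 41.912″

15°37′38.6″ S, 0°31′41.9″ W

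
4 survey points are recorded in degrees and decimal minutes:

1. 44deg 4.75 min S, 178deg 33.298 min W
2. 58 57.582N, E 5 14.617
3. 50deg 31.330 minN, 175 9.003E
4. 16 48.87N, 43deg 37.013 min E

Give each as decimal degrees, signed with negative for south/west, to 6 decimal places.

1. -44.079167, -178.554967
2. 58.959700, 5.243617
3. 50.522167, 175.150050
4. 16.814500, 43.616883

Point 1:
  Lat: 4.75′ = 0.079167°; total 44.0791667
  S ⇒ negate
  λ: 33.298′ = 0.554967°; total 178.5549667
  W ⇒ negate
Point 2:
  Latitude: 57.582′ = 0.959700°; total 58.9597000
  N → positive
  λ: 5 + 14.617/60 = 5.2436167
  E ⇒ keep positive
Point 3:
  Latitude: 50 + 31.33/60 = 50.5221667
  N → positive
  λ: 9.003′ = 0.150050°; total 175.1500500
  E → positive
Point 4:
  Latitude: 48.87′ = 0.814500°; total 16.8145000
  N ⇒ keep positive
  Lon: 43 + 37.013/60 = 43.6168833
  E → positive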